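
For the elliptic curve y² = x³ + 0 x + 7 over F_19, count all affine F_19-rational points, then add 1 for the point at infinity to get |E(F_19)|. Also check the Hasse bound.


Affine points = {(0, 8), (0, 11), (8, 5), (8, 14), (10, 0), (12, 5), (12, 14), (13, 0), (15, 0), (18, 5), (18, 14)}; affine count = 11; |E(F_19)| = 12.

Discriminant check: Δ ∝ 4a³ + 27b² = 4·0³ + 27·7² = 4·0 + 27·49 ≡ 12 (mod 19). Nonzero ⇒ E is nonsingular.
For each x ∈ F_19, compute rhs = x³ + 0·x + 7 mod 19, then count y ∈ F_19 with y² ≡ rhs.
  x = 0: rhs = 7, matching y values: 8, 11 (2 points).
  x = 1: rhs = 8, matching y values: none (0 points).
  x = 2: rhs = 15, matching y values: none (0 points).
  x = 3: rhs = 15, matching y values: none (0 points).
  x = 4: rhs = 14, matching y values: none (0 points).
  x = 5: rhs = 18, matching y values: none (0 points).
  x = 6: rhs = 14, matching y values: none (0 points).
  x = 7: rhs = 8, matching y values: none (0 points).
  x = 8: rhs = 6, matching y values: 5, 14 (2 points).
  x = 9: rhs = 14, matching y values: none (0 points).
  x = 10: rhs = 0, matching y values: 0 (1 points).
  x = 11: rhs = 8, matching y values: none (0 points).
  x = 12: rhs = 6, matching y values: 5, 14 (2 points).
  x = 13: rhs = 0, matching y values: 0 (1 points).
  x = 14: rhs = 15, matching y values: none (0 points).
  x = 15: rhs = 0, matching y values: 0 (1 points).
  x = 16: rhs = 18, matching y values: none (0 points).
  x = 17: rhs = 18, matching y values: none (0 points).
  x = 18: rhs = 6, matching y values: 5, 14 (2 points).
Total affine count: 11.
Full point count |E(F_19)| = 11 + 1 = 12.
Hasse bound: |12 − (19+1)| = |-8| = 8 ≤ 2√19 ≈ 8.7178 ✓.


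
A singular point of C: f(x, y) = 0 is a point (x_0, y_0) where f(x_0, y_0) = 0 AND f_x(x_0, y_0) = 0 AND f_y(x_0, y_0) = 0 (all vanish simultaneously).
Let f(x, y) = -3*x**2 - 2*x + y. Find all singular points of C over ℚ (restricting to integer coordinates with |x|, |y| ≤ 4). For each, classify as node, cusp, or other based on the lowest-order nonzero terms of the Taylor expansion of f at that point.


No singular points in the scanned grid; C is smooth there.

Compute partial derivatives:
  f_x = -6*x - 2.
  f_y = 1.
f_y = 1 is a nonzero constant, so f_y never vanishes: no point (x, y) can satisfy f = f_x = f_y = 0. In particular no (x, y) ∈ {−4, ..., 4}² is singular; the curve is smooth.


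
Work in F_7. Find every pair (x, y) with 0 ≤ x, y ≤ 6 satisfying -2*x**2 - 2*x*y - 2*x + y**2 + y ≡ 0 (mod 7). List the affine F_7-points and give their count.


Affine F_7-points: {(0, 0), (0, 6), (2, 1), (2, 2), (3, 1), (3, 4), (6, 0), (6, 4)}; count = 8.

For each of the 49 pairs (x, y) ∈ F_7², evaluate f(x, y) mod 7. Record the zeros.
  x = 0: [0↦0, 1↦2, 2↦6, 3↦5, 4↦6, 5↦2, 6↦0]  zeros at y ∈ {0, 6}
  x = 1: [0↦3, 1↦3, 2↦5, 3↦2, 4↦1, 5↦2, 6↦5]  zeros at y ∈ ∅
  x = 2: [0↦2, 1↦0, 2↦0, 3↦2, 4↦6, 5↦5, 6↦6]  zeros at y ∈ {1, 2}
  x = 3: [0↦4, 1↦0, 2↦5, 3↦5, 4↦0, 5↦4, 6↦3]  zeros at y ∈ {1, 4}
  x = 4: [0↦2, 1↦3, 2↦6, 3↦4, 4↦4, 5↦6, 6↦3]  zeros at y ∈ ∅
  x = 5: [0↦3, 1↦2, 2↦3, 3↦6, 4↦4, 5↦4, 6↦6]  zeros at y ∈ ∅
  x = 6: [0↦0, 1↦4, 2↦3, 3↦4, 4↦0, 5↦5, 6↦5]  zeros at y ∈ {0, 4}
Collecting zeros: affine points = {(0, 0), (0, 6), (2, 1), (2, 2), (3, 1), (3, 4), (6, 0), (6, 4)}.
Total count |C(F_7)_aff| = 8.


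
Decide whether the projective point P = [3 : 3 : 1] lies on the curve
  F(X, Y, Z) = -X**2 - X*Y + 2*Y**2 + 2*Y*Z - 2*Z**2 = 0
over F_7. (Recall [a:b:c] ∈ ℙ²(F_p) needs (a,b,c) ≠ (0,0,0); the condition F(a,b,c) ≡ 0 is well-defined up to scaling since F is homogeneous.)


F(3,3,1) ≡ 4 (mod 7); P is NOT on the curve.

Evaluate F(3, 3, 1) term-by-term (mod 7).
  -X**2 ↦ -1·9·1·1 = -9
  -X*Y ↦ -1·3·3·1 = -9
  2*Y**2 ↦ 2·1·9·1 = 18
  2*Y*Z ↦ 2·1·3·1 = 6
  -2*Z**2 ↦ -2·1·1·1 = -2
Sum: F(3, 3, 1) = (-9) + (-9) + (18) + (6) + (-2) = 4.
Reducing mod 7: 4 ≡ 4 (mod 7).
Since F(a, b, c) ≡ 4 ≠ 0 (mod 7), P does NOT lie on the curve.


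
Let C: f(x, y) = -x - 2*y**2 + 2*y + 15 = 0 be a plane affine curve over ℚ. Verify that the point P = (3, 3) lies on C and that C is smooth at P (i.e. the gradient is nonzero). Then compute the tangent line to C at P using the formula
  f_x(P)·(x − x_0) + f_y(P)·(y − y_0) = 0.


Tangent line at P: -x - 10*y + 33 = 0.

Step 1: f(3, 3) = 0, so P lies on C.
Step 2: partial derivatives
  f_x(x, y) = -1, f_y(x, y) = 2 - 4*y.
  f_x(P) = -1, f_y(P) = -10 (gradient nonzero, so P is smooth).
Step 3: tangent line at P: -1·(x − 3) + -10·(y − 3) = 0.
Expanding: -x - 10*y + 33 = 0.


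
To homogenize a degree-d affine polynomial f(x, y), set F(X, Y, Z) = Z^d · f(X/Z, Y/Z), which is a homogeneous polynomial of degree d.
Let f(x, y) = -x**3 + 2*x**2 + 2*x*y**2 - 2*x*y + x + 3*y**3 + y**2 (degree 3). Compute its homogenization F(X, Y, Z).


F(X, Y, Z) = -X**3 + 2*X**2*Z + 2*X*Y**2 - 2*X*Y*Z + X*Z**2 + 3*Y**3 + Y**2*Z

deg(f) = 3.
Substitute x = X/Z, y = Y/Z into f, then multiply by Z^3.
  monomial -1·x^3·y^0 ↦ -1·X^3·Y^0·Z^0.
  monomial 2·x^2·y^0 ↦ 2·X^2·Y^0·Z^1.
  monomial 2·x^1·y^2 ↦ 2·X^1·Y^2·Z^0.
  monomial -2·x^1·y^1 ↦ -2·X^1·Y^1·Z^1.
  monomial 1·x^1·y^0 ↦ 1·X^1·Y^0·Z^2.
  monomial 3·x^0·y^3 ↦ 3·X^0·Y^3·Z^0.
  monomial 1·x^0·y^2 ↦ 1·X^0·Y^2·Z^1.
Collecting: F(X, Y, Z) = -X**3 + 2*X**2*Z + 2*X*Y**2 - 2*X*Y*Z + X*Z**2 + 3*Y**3 + Y**2*Z.


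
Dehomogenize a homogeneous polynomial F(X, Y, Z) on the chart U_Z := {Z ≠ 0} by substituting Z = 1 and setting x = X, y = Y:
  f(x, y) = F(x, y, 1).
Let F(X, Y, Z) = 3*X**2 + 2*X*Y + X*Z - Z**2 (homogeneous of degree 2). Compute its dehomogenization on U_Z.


f(x, y) = 3*x**2 + 2*x*y + x - 1

On U_Z we set Z = 1. Each monomial c·X^i·Y^j·Z^k in F becomes c·x^i·y^j·1^k = c·x^i·y^j.
Substituting Z = 1: F(X, Y, 1) = 3*x**2 + 2*x*y + x - 1.
Note: deg(f) ≤ deg(F) = 2; strict inequality happens when F is divisible by Z (lost terms).


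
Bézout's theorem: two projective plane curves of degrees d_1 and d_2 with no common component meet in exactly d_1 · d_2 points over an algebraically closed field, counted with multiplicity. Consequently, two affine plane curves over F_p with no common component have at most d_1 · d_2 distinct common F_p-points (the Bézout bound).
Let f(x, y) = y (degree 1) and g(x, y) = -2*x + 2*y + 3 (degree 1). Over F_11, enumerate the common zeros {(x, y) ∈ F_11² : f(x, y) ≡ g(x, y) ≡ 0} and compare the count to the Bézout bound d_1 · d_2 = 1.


Common zeros: {(7, 0)}; count = 1; Bézout bound = 1.

deg(f) = 1, deg(g) = 1, so Bézout bound = 1.
Scan x ∈ F_11. For each x, list the y ∈ F_11 with f(x, y) ≡ 0 and those with g(x, y) ≡ 0 (mod 11); the common zeros in that column are the intersection.
  x = 0: f ≡ 0 at y ∈ {0}; g ≡ 0 at y ∈ {4}; common: ∅.
  x = 1: f ≡ 0 at y ∈ {0}; g ≡ 0 at y ∈ {5}; common: ∅.
  x = 2: f ≡ 0 at y ∈ {0}; g ≡ 0 at y ∈ {6}; common: ∅.
  x = 3: f ≡ 0 at y ∈ {0}; g ≡ 0 at y ∈ {7}; common: ∅.
  x = 4: f ≡ 0 at y ∈ {0}; g ≡ 0 at y ∈ {8}; common: ∅.
  x = 5: f ≡ 0 at y ∈ {0}; g ≡ 0 at y ∈ {9}; common: ∅.
  x = 6: f ≡ 0 at y ∈ {0}; g ≡ 0 at y ∈ {10}; common: ∅.
  x = 7: f ≡ 0 at y ∈ {0}; g ≡ 0 at y ∈ {0}; common: {0}.
  x = 8: f ≡ 0 at y ∈ {0}; g ≡ 0 at y ∈ {1}; common: ∅.
  x = 9: f ≡ 0 at y ∈ {0}; g ≡ 0 at y ∈ {2}; common: ∅.
  x = 10: f ≡ 0 at y ∈ {0}; g ≡ 0 at y ∈ {3}; common: ∅.
Collecting: common zeros = {(7, 0)}, so the count is 1.
Comparison with the Bézout bound: 1 ≤ 1 = deg(f)·deg(g), as expected for curves with no common component (the bound is attained).


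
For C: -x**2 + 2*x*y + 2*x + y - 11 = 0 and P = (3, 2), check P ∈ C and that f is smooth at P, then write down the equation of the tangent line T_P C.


Tangent line at P: 7*y - 14 = 0.

Step 1: f(3, 2) = 0, so P lies on C.
Step 2: partial derivatives
  f_x(x, y) = -2*x + 2*y + 2, f_y(x, y) = 2*x + 1.
  f_x(P) = 0, f_y(P) = 7 (gradient nonzero, so P is smooth).
Step 3: tangent line at P: 0·(x − 3) + 7·(y − 2) = 0.
Expanding: 7*y - 14 = 0.


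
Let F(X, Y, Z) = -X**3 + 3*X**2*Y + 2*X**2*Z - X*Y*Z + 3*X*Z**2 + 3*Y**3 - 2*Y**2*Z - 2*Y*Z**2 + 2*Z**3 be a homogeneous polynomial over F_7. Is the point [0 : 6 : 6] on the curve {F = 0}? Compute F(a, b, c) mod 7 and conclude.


F(0,6,6) ≡ 6 (mod 7); P is NOT on the curve.

Evaluate F(0, 6, 6) term-by-term (mod 7).
  -X**3 ↦ -1·0·1·1 = 0
  3*X**2*Y ↦ 3·0·6·1 = 0
  2*X**2*Z ↦ 2·0·1·6 = 0
  -X*Y*Z ↦ -1·0·6·6 = 0
  3*X*Z**2 ↦ 3·0·1·36 = 0
  3*Y**3 ↦ 3·1·216·1 = 648
  -2*Y**2*Z ↦ -2·1·36·6 = -432
  -2*Y*Z**2 ↦ -2·1·6·36 = -432
  2*Z**3 ↦ 2·1·1·216 = 432
Sum: F(0, 6, 6) = (0) + (0) + (0) + (0) + (0) + (648) + (-432) + (-432) + (432) = 216.
Reducing mod 7: 216 ≡ 6 (mod 7).
Since F(a, b, c) ≡ 6 ≠ 0 (mod 7), P does NOT lie on the curve.


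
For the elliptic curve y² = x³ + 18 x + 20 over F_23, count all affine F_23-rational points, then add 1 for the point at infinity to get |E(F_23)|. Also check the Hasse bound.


Affine points = {(1, 4), (1, 19), (2, 8), (2, 15), (3, 3), (3, 20), (4, 8), (4, 15), (7, 11), (7, 12), (8, 3), (8, 20), (10, 2), (10, 21), (11, 10), (11, 13), (12, 3), (12, 20), (13, 6), (13, 17), (14, 7), (14, 16), (15, 10), (15, 13), (17, 8), (17, 15), (18, 9), (18, 14), (20, 10), (20, 13), (22, 1), (22, 22)}; affine count = 32; |E(F_23)| = 33.

Discriminant check: Δ ∝ 4a³ + 27b² = 4·18³ + 27·20² = 4·5832 + 27·400 ≡ 19 (mod 23). Nonzero ⇒ E is nonsingular.
For each x ∈ F_23, compute rhs = x³ + 18·x + 20 mod 23, then count y ∈ F_23 with y² ≡ rhs.
  x = 0: rhs = 20, matching y values: none (0 points).
  x = 1: rhs = 16, matching y values: 4, 19 (2 points).
  x = 2: rhs = 18, matching y values: 8, 15 (2 points).
  x = 3: rhs = 9, matching y values: 3, 20 (2 points).
  x = 4: rhs = 18, matching y values: 8, 15 (2 points).
  x = 5: rhs = 5, matching y values: none (0 points).
  x = 6: rhs = 22, matching y values: none (0 points).
  x = 7: rhs = 6, matching y values: 11, 12 (2 points).
  x = 8: rhs = 9, matching y values: 3, 20 (2 points).
  x = 9: rhs = 14, matching y values: none (0 points).
  x = 10: rhs = 4, matching y values: 2, 21 (2 points).
  x = 11: rhs = 8, matching y values: 10, 13 (2 points).
  x = 12: rhs = 9, matching y values: 3, 20 (2 points).
  x = 13: rhs = 13, matching y values: 6, 17 (2 points).
  x = 14: rhs = 3, matching y values: 7, 16 (2 points).
  x = 15: rhs = 8, matching y values: 10, 13 (2 points).
  x = 16: rhs = 11, matching y values: none (0 points).
  x = 17: rhs = 18, matching y values: 8, 15 (2 points).
  x = 18: rhs = 12, matching y values: 9, 14 (2 points).
  x = 19: rhs = 22, matching y values: none (0 points).
  x = 20: rhs = 8, matching y values: 10, 13 (2 points).
  x = 21: rhs = 22, matching y values: none (0 points).
  x = 22: rhs = 1, matching y values: 1, 22 (2 points).
Total affine count: 32.
Full point count |E(F_23)| = 32 + 1 = 33.
Hasse bound: |33 − (23+1)| = |9| = 9 ≤ 2√23 ≈ 9.5917 ✓.


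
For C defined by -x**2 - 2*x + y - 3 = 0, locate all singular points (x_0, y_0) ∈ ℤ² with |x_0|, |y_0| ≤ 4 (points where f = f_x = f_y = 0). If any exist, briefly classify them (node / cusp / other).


No singular points in the scanned grid; C is smooth there.

Compute partial derivatives:
  f_x = -2*x - 2.
  f_y = 1.
f_y = 1 is a nonzero constant, so f_y never vanishes: no point (x, y) can satisfy f = f_x = f_y = 0. In particular no (x, y) ∈ {−4, ..., 4}² is singular; the curve is smooth.


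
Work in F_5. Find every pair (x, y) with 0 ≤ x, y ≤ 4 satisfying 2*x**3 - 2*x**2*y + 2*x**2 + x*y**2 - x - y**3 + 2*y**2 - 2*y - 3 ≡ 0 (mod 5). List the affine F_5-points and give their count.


Affine F_5-points: {(1, 0), (3, 1)}; count = 2.

For each of the 25 pairs (x, y) ∈ F_5², evaluate f(x, y) mod 5. Record the zeros.
  x = 0: [0↦2, 1↦1, 2↦3, 3↦2, 4↦2]  zeros at y ∈ ∅
  x = 1: [0↦0, 1↦3, 2↦1, 3↦3, 4↦3]  zeros at y ∈ {0}
  x = 2: [0↦4, 1↦2, 2↦2, 3↦3, 4↦4]  zeros at y ∈ ∅
  x = 3: [0↦1, 1↦0, 2↦3, 3↦4, 4↦2]  zeros at y ∈ {1}
  x = 4: [0↦3, 1↦4, 2↦1, 3↦3, 4↦4]  zeros at y ∈ ∅
Collecting zeros: affine points = {(1, 0), (3, 1)}.
Total count |C(F_5)_aff| = 2.


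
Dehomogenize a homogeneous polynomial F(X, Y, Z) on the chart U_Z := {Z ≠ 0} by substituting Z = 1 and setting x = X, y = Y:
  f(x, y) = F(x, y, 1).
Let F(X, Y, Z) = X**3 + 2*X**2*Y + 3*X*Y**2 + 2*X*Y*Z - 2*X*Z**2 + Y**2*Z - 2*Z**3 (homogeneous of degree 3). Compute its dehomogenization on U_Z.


f(x, y) = x**3 + 2*x**2*y + 3*x*y**2 + 2*x*y - 2*x + y**2 - 2

On U_Z we set Z = 1. Each monomial c·X^i·Y^j·Z^k in F becomes c·x^i·y^j·1^k = c·x^i·y^j.
Substituting Z = 1: F(X, Y, 1) = x**3 + 2*x**2*y + 3*x*y**2 + 2*x*y - 2*x + y**2 - 2.
Note: deg(f) ≤ deg(F) = 3; strict inequality happens when F is divisible by Z (lost terms).


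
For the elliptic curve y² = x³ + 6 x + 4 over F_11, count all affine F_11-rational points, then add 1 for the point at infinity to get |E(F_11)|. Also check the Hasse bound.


Affine points = {(0, 2), (0, 9), (1, 0), (3, 4), (3, 7), (4, 2), (4, 9), (5, 4), (5, 7), (6, 5), (6, 6), (7, 2), (7, 9), (8, 5), (8, 6)}; affine count = 15; |E(F_11)| = 16.

Discriminant check: Δ ∝ 4a³ + 27b² = 4·6³ + 27·4² = 4·216 + 27·16 ≡ 9 (mod 11). Nonzero ⇒ E is nonsingular.
For each x ∈ F_11, compute rhs = x³ + 6·x + 4 mod 11, then count y ∈ F_11 with y² ≡ rhs.
  x = 0: rhs = 4, matching y values: 2, 9 (2 points).
  x = 1: rhs = 0, matching y values: 0 (1 points).
  x = 2: rhs = 2, matching y values: none (0 points).
  x = 3: rhs = 5, matching y values: 4, 7 (2 points).
  x = 4: rhs = 4, matching y values: 2, 9 (2 points).
  x = 5: rhs = 5, matching y values: 4, 7 (2 points).
  x = 6: rhs = 3, matching y values: 5, 6 (2 points).
  x = 7: rhs = 4, matching y values: 2, 9 (2 points).
  x = 8: rhs = 3, matching y values: 5, 6 (2 points).
  x = 9: rhs = 6, matching y values: none (0 points).
  x = 10: rhs = 8, matching y values: none (0 points).
Total affine count: 15.
Full point count |E(F_11)| = 15 + 1 = 16.
Hasse bound: |16 − (11+1)| = |4| = 4 ≤ 2√11 ≈ 6.6332 ✓.


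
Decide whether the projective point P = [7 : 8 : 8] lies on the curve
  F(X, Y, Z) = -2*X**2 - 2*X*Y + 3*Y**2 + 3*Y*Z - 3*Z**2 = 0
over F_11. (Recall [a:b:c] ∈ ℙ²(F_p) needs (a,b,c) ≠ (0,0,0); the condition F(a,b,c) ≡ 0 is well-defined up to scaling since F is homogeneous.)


F(7,8,8) ≡ 4 (mod 11); P is NOT on the curve.

Evaluate F(7, 8, 8) term-by-term (mod 11).
  -2*X**2 ↦ -2·49·1·1 = -98
  -2*X*Y ↦ -2·7·8·1 = -112
  3*Y**2 ↦ 3·1·64·1 = 192
  3*Y*Z ↦ 3·1·8·8 = 192
  -3*Z**2 ↦ -3·1·1·64 = -192
Sum: F(7, 8, 8) = (-98) + (-112) + (192) + (192) + (-192) = -18.
Reducing mod 11: -18 ≡ 4 (mod 11).
Since F(a, b, c) ≡ 4 ≠ 0 (mod 11), P does NOT lie on the curve.


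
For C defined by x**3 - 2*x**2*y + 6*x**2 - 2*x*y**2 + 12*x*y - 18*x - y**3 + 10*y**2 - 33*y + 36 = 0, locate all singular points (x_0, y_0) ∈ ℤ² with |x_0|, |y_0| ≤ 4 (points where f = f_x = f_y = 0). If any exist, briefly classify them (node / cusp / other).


Singular points: {(0, 3)}; classification: cusp.

Compute partial derivatives:
  f_x = 3*x**2 - 4*x*y + 12*x - 2*y**2 + 12*y - 18.
  f_y = -2*x**2 - 4*x*y + 12*x - 3*y**2 + 20*y - 33.
Scan x_0 ∈ {−4, ..., 4}. For each x_0, f_y(x_0, y) is a polynomial in y; find its integer roots y ∈ {−4, ..., 4}, then test f_x and f at those candidates.
  x = -4: f_y(-4, y) = -3*y**2 + 36*y - 113; no integer root y with |y| ≤ 4.
  x = -3: f_y(-3, y) = -3*y**2 + 32*y - 87; no integer root y with |y| ≤ 4.
  x = -2: f_y(-2, y) = -3*y**2 + 28*y - 65; no integer root y with |y| ≤ 4.
  x = -1: f_y(-1, y) = -3*y**2 + 24*y - 47; no integer root y with |y| ≤ 4.
  x = 0: f_y(0, y) = -3*y**2 + 20*y - 33; vanishes at y ∈ {3}. (0, 3): f_x = 0, f = 0 — SINGULAR.
  x = 1: f_y(1, y) = -3*y**2 + 16*y - 23; no integer root y with |y| ≤ 4.
  x = 2: f_y(2, y) = -3*y**2 + 12*y - 17; no integer root y with |y| ≤ 4.
  x = 3: f_y(3, y) = -3*y**2 + 8*y - 15; no integer root y with |y| ≤ 4.
  x = 4: f_y(4, y) = -3*y**2 + 4*y - 17; no integer root y with |y| ≤ 4.
Only singular point on the grid: (0, 3).
Classify: substitute x = 0 + u, y = 3 + v and expand: f = u**3 - 2*u**2*v - 2*u*v**2 - v**3 + v**2.
No constant or linear terms (consistent with a singular point). Quadratic part: v**2. Cubic part: u**3 - 2*u**2*v - 2*u*v**2 - v**3.
The quadratic part v**2 is a perfect square, so there is a single (double) tangent line v = 0, i.e. y = 3. Restricting the cubic part to that line (v = 0) leaves u**3 ≠ 0, so f is not divisible by v and the branch is v² ≈ -u**3 to lowest order — this is a cusp.
Classification: cusp.


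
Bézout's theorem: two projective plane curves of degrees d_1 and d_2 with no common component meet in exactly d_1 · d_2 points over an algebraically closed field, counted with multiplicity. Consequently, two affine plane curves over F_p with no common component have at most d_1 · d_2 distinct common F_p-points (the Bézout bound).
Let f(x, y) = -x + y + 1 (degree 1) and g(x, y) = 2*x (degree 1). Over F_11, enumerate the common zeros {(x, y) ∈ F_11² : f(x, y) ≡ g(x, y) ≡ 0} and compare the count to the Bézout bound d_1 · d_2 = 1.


Common zeros: {(0, 10)}; count = 1; Bézout bound = 1.

deg(f) = 1, deg(g) = 1, so Bézout bound = 1.
Scan x ∈ F_11. For each x, list the y ∈ F_11 with f(x, y) ≡ 0 and those with g(x, y) ≡ 0 (mod 11); the common zeros in that column are the intersection.
  x = 0: f ≡ 0 at y ∈ {10}; g ≡ 0 at y ∈ {0, 1, 2, 3, 4, 5, 6, 7, 8, 9, 10}; common: {10}.
  x = 1: f ≡ 0 at y ∈ {0}; g ≡ 0 at y ∈ ∅; common: ∅.
  x = 2: f ≡ 0 at y ∈ {1}; g ≡ 0 at y ∈ ∅; common: ∅.
  x = 3: f ≡ 0 at y ∈ {2}; g ≡ 0 at y ∈ ∅; common: ∅.
  x = 4: f ≡ 0 at y ∈ {3}; g ≡ 0 at y ∈ ∅; common: ∅.
  x = 5: f ≡ 0 at y ∈ {4}; g ≡ 0 at y ∈ ∅; common: ∅.
  x = 6: f ≡ 0 at y ∈ {5}; g ≡ 0 at y ∈ ∅; common: ∅.
  x = 7: f ≡ 0 at y ∈ {6}; g ≡ 0 at y ∈ ∅; common: ∅.
  x = 8: f ≡ 0 at y ∈ {7}; g ≡ 0 at y ∈ ∅; common: ∅.
  x = 9: f ≡ 0 at y ∈ {8}; g ≡ 0 at y ∈ ∅; common: ∅.
  x = 10: f ≡ 0 at y ∈ {9}; g ≡ 0 at y ∈ ∅; common: ∅.
Collecting: common zeros = {(0, 10)}, so the count is 1.
Comparison with the Bézout bound: 1 ≤ 1 = deg(f)·deg(g), as expected for curves with no common component (the bound is attained).


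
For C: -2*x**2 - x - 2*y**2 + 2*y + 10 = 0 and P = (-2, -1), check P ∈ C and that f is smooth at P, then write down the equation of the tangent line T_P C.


Tangent line at P: 7*x + 6*y + 20 = 0.

Step 1: f(-2, -1) = 0, so P lies on C.
Step 2: partial derivatives
  f_x(x, y) = -4*x - 1, f_y(x, y) = 2 - 4*y.
  f_x(P) = 7, f_y(P) = 6 (gradient nonzero, so P is smooth).
Step 3: tangent line at P: 7·(x − -2) + 6·(y − -1) = 0.
Expanding: 7*x + 6*y + 20 = 0.


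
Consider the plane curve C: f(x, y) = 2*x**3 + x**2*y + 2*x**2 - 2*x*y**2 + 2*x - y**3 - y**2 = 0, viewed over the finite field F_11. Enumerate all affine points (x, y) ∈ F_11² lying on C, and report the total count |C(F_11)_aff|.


Affine F_11-points: {(0, 0), (0, 10), (1, 9), (4, 8), (5, 2), (5, 10), (6, 2), (8, 7), (9, 2), (9, 3), (9, 9), (10, 6)}; count = 12.

For each of the 121 pairs (x, y) ∈ F_11², evaluate f(x, y) mod 11. Record the zeros.
  x = 0: [0↦0, 1↦9, 2↦10, 3↦8, 4↦8, 5↦4, 6↦1, 7↦4, 8↦7, 9↦4, 10↦0]  zeros at y ∈ {0, 10}
  x = 1: [0↦6, 1↦3, 2↦10, 3↦10, 4↦8, 5↦9, 6↦7, 7↦7, 8↦3, 9↦0, 10↦3]  zeros at y ∈ {9}
  x = 2: [0↦6, 1↦4, 2↦8, 3↦1, 4↦10, 5↦7, 6↦8, 7↦7, 8↦9, 9↦8, 10↦9]  zeros at y ∈ ∅
  x = 3: [0↦1, 1↦2, 2↦5, 3↦4, 4↦4, 5↦10, 6↦5, 7↦5, 8↦4, 9↦7, 10↦8]  zeros at y ∈ ∅
  x = 4: [0↦3, 1↦9, 2↦2, 3↦9, 4↦2, 5↦8, 6↦10, 7↦2, 8↦0, 9↦9, 10↦1]  zeros at y ∈ {8}
  x = 5: [0↦2, 1↦4, 2↦0, 3↦6, 4↦5, 5↦2, 6↦2, 7↦10, 8↦9, 9↦4, 10↦0]  zeros at y ∈ {2, 10}
  x = 6: [0↦10, 1↦10, 2↦0, 3↦7, 4↦3, 5↦4, 6↦4, 7↦8, 8↦10, 9↦4, 10↦6]  zeros at y ∈ {2}
  x = 7: [0↦6, 1↦6, 2↦3, 3↦2, 4↦8, 5↦4, 6↦6, 7↦8, 8↦4, 9↦10, 10↦9]  zeros at y ∈ ∅
  x = 8: [0↦2, 1↦4, 2↦10, 3↦3, 4↦10, 5↦3, 6↦9, 7↦0, 8↦3, 9↦1, 10↦10]  zeros at y ∈ {7}
  x = 9: [0↦10, 1↦5, 2↦0, 3↦0, 4↦10, 5↦2, 6↦3, 7↦7, 8↦8, 9↦0, 10↦10]  zeros at y ∈ {2, 3, 9}
  x = 10: [0↦9, 1↦10, 2↦7, 3↦5, 4↦9, 5↦2, 6↦0, 7↦8, 8↦9, 9↦8, 10↦10]  zeros at y ∈ {6}
Collecting zeros: affine points = {(0, 0), (0, 10), (1, 9), (4, 8), (5, 2), (5, 10), (6, 2), (8, 7), (9, 2), (9, 3), (9, 9), (10, 6)}.
Total count |C(F_11)_aff| = 12.


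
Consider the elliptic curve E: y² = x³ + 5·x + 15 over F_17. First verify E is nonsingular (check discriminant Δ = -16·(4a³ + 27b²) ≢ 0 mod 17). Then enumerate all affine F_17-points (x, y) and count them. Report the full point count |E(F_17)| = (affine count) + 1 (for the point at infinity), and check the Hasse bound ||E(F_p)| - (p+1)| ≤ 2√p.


Affine points = {(0, 7), (0, 10), (1, 2), (1, 15), (2, 4), (2, 13), (7, 6), (7, 11), (12, 1), (12, 16), (13, 4), (13, 13), (16, 3), (16, 14)}; affine count = 14; |E(F_17)| = 15.

Discriminant check: Δ ∝ 4a³ + 27b² = 4·5³ + 27·15² = 4·125 + 27·225 ≡ 13 (mod 17). Nonzero ⇒ E is nonsingular.
For each x ∈ F_17, compute rhs = x³ + 5·x + 15 mod 17, then count y ∈ F_17 with y² ≡ rhs.
  x = 0: rhs = 15, matching y values: 7, 10 (2 points).
  x = 1: rhs = 4, matching y values: 2, 15 (2 points).
  x = 2: rhs = 16, matching y values: 4, 13 (2 points).
  x = 3: rhs = 6, matching y values: none (0 points).
  x = 4: rhs = 14, matching y values: none (0 points).
  x = 5: rhs = 12, matching y values: none (0 points).
  x = 6: rhs = 6, matching y values: none (0 points).
  x = 7: rhs = 2, matching y values: 6, 11 (2 points).
  x = 8: rhs = 6, matching y values: none (0 points).
  x = 9: rhs = 7, matching y values: none (0 points).
  x = 10: rhs = 11, matching y values: none (0 points).
  x = 11: rhs = 7, matching y values: none (0 points).
  x = 12: rhs = 1, matching y values: 1, 16 (2 points).
  x = 13: rhs = 16, matching y values: 4, 13 (2 points).
  x = 14: rhs = 7, matching y values: none (0 points).
  x = 15: rhs = 14, matching y values: none (0 points).
  x = 16: rhs = 9, matching y values: 3, 14 (2 points).
Total affine count: 14.
Full point count |E(F_17)| = 14 + 1 = 15.
Hasse bound: |15 − (17+1)| = |-3| = 3 ≤ 2√17 ≈ 8.2462 ✓.


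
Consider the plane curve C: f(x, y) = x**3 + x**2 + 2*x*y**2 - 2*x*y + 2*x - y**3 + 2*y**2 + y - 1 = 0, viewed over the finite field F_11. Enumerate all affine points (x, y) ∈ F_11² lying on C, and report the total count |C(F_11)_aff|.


Affine F_11-points: {(2, 3), (2, 7), (3, 2), (3, 7), (3, 10), (5, 7), (7, 1), (8, 8), (10, 4)}; count = 9.

For each of the 121 pairs (x, y) ∈ F_11², evaluate f(x, y) mod 11. Record the zeros.
  x = 0: [0↦10, 1↦1, 2↦1, 3↦4, 4↦4, 5↦6, 6↦4, 7↦3, 8↦8, 9↦2, 10↦1]  zeros at y ∈ ∅
  x = 1: [0↦3, 1↦5, 2↦9, 3↦9, 4↦10, 5↦6, 6↦2, 7↦3, 8↦3, 9↦7, 10↦9]  zeros at y ∈ ∅
  x = 2: [0↦4, 1↦6, 2↦3, 3↦0, 4↦2, 5↦3, 6↦8, 7↦0, 8↦6, 9↦9, 10↦3]  zeros at y ∈ {3, 7}
  x = 3: [0↦8, 1↦10, 2↦0, 3↦5, 4↦8, 5↦3, 6↦6, 7↦0, 8↦1, 9↦3, 10↦0]  zeros at y ∈ {2, 7, 10}
  x = 4: [0↦10, 1↦1, 2↦6, 3↦8, 4↦1, 5↦1, 6↦2, 7↦9, 8↦5, 9↦6, 10↦6]  zeros at y ∈ ∅
  x = 5: [0↦5, 1↦7, 2↦5, 3↦4, 4↦9, 5↦3, 6↦2, 7↦0, 8↦2, 9↦2, 10↦5]  zeros at y ∈ {7}
  x = 6: [0↦10, 1↦1, 2↦3, 3↦10, 4↦5, 5↦4, 6↦1, 7↦1, 8↦9, 9↦8, 10↦3]  zeros at y ∈ ∅
  x = 7: [0↦9, 1↦0, 2↦6, 3↦10, 4↦6, 5↦10, 6↦5, 7↦7, 8↦10, 9↦8, 10↦6]  zeros at y ∈ {1}
  x = 8: [0↦8, 1↦10, 2↦9, 3↦10, 4↦7, 5↦5, 6↦9, 7↦2, 8↦0, 9↦8, 10↦9]  zeros at y ∈ {8}
  x = 9: [0↦2, 1↦4, 2↦7, 3↦5, 4↦3, 5↦6, 6↦8, 7↦3, 8↦7, 9↦3, 10↦7]  zeros at y ∈ ∅
  x = 10: [0↦8, 1↦10, 2↦6, 3↦1, 4↦0, 5↦8, 6↦8, 7↦5, 8↦4, 9↦10, 10↦6]  zeros at y ∈ {4}
Collecting zeros: affine points = {(2, 3), (2, 7), (3, 2), (3, 7), (3, 10), (5, 7), (7, 1), (8, 8), (10, 4)}.
Total count |C(F_11)_aff| = 9.


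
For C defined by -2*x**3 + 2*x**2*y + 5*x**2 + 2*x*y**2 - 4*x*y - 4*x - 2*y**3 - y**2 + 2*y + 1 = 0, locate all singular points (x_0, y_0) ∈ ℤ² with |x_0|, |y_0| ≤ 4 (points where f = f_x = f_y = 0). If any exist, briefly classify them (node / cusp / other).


Singular points: {(1, 0)}; classification: node.

Compute partial derivatives:
  f_x = -6*x**2 + 4*x*y + 10*x + 2*y**2 - 4*y - 4.
  f_y = 2*x**2 + 4*x*y - 4*x - 6*y**2 - 2*y + 2.
Scan x_0 ∈ {−4, ..., 4}. For each x_0, f_y(x_0, y) is a polynomial in y; find its integer roots y ∈ {−4, ..., 4}, then test f_x and f at those candidates.
  x = -4: f_y(-4, y) = -6*y**2 - 18*y + 50; no integer root y with |y| ≤ 4.
  x = -3: f_y(-3, y) = -6*y**2 - 14*y + 32; no integer root y with |y| ≤ 4.
  x = -2: f_y(-2, y) = -6*y**2 - 10*y + 18; no integer root y with |y| ≤ 4.
  x = -1: f_y(-1, y) = -6*y**2 - 6*y + 8; no integer root y with |y| ≤ 4.
  x = 0: f_y(0, y) = -6*y**2 - 2*y + 2; no integer root y with |y| ≤ 4.
  x = 1: f_y(1, y) = -6*y**2 + 2*y; vanishes at y ∈ {0}. (1, 0): f_x = 0, f = 0 — SINGULAR.
  x = 2: f_y(2, y) = -6*y**2 + 6*y + 2; no integer root y with |y| ≤ 4.
  x = 3: f_y(3, y) = -6*y**2 + 10*y + 8; no integer root y with |y| ≤ 4.
  x = 4: f_y(4, y) = -6*y**2 + 14*y + 18; no integer root y with |y| ≤ 4.
Only singular point on the grid: (1, 0).
Classify: substitute x = 1 + u, y = 0 + v and expand: f = -2*u**3 + 2*u**2*v - u**2 + 2*u*v**2 - 2*v**3 + v**2.
No constant or linear terms (consistent with a singular point). Quadratic part: -u**2 + v**2. Cubic part: -2*u**3 + 2*u**2*v + 2*u*v**2 - 2*v**3.
The quadratic part v**2 - u**2 = (v − u)(v + u) splits into two distinct linear factors, so there are two distinct tangent lines y − 0 = ±(x − 1) — this is a node (ordinary double point).
Classification: node.


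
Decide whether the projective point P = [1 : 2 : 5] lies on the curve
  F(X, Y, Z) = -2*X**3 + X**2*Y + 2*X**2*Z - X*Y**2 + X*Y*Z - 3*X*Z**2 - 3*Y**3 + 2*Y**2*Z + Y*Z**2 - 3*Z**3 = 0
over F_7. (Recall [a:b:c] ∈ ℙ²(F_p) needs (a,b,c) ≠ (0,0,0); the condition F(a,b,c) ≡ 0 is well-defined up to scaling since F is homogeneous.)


F(1,2,5) ≡ 3 (mod 7); P is NOT on the curve.

Evaluate F(1, 2, 5) term-by-term (mod 7).
  -2*X**3 ↦ -2·1·1·1 = -2
  X**2*Y ↦ 1·1·2·1 = 2
  2*X**2*Z ↦ 2·1·1·5 = 10
  -X*Y**2 ↦ -1·1·4·1 = -4
  X*Y*Z ↦ 1·1·2·5 = 10
  -3*X*Z**2 ↦ -3·1·1·25 = -75
  -3*Y**3 ↦ -3·1·8·1 = -24
  2*Y**2*Z ↦ 2·1·4·5 = 40
  Y*Z**2 ↦ 1·1·2·25 = 50
  -3*Z**3 ↦ -3·1·1·125 = -375
Sum: F(1, 2, 5) = (-2) + (2) + (10) + (-4) + (10) + (-75) + (-24) + (40) + (50) + (-375) = -368.
Reducing mod 7: -368 ≡ 3 (mod 7).
Since F(a, b, c) ≡ 3 ≠ 0 (mod 7), P does NOT lie on the curve.


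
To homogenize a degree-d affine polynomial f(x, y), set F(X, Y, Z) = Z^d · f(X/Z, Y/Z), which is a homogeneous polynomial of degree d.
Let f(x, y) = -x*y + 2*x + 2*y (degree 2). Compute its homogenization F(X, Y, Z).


F(X, Y, Z) = -X*Y + 2*X*Z + 2*Y*Z

deg(f) = 2.
Substitute x = X/Z, y = Y/Z into f, then multiply by Z^2.
  monomial -1·x^1·y^1 ↦ -1·X^1·Y^1·Z^0.
  monomial 2·x^1·y^0 ↦ 2·X^1·Y^0·Z^1.
  monomial 2·x^0·y^1 ↦ 2·X^0·Y^1·Z^1.
Collecting: F(X, Y, Z) = -X*Y + 2*X*Z + 2*Y*Z.


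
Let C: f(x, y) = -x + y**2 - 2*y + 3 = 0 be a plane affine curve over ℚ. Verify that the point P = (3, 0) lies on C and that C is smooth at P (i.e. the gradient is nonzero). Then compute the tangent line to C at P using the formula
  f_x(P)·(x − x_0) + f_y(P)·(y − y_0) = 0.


Tangent line at P: -x - 2*y + 3 = 0.

Step 1: f(3, 0) = 0, so P lies on C.
Step 2: partial derivatives
  f_x(x, y) = -1, f_y(x, y) = 2*y - 2.
  f_x(P) = -1, f_y(P) = -2 (gradient nonzero, so P is smooth).
Step 3: tangent line at P: -1·(x − 3) + -2·(y − 0) = 0.
Expanding: -x - 2*y + 3 = 0.


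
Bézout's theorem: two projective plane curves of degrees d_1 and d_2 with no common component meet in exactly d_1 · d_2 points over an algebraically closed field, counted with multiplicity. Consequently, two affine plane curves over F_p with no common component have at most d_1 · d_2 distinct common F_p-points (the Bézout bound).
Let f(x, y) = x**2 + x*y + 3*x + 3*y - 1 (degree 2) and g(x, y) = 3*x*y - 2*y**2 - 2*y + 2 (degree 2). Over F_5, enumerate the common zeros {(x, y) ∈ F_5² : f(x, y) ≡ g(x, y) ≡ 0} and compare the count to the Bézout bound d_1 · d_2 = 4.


Common zeros: {(0, 2), (3, 3), (4, 4)}; count = 3; Bézout bound = 4.

deg(f) = 2, deg(g) = 2, so Bézout bound = 4.
Scan x ∈ F_5. For each x, list the y ∈ F_5 with f(x, y) ≡ 0 and those with g(x, y) ≡ 0 (mod 5); the common zeros in that column are the intersection.
  x = 0: f ≡ 0 at y ∈ {2}; g ≡ 0 at y ∈ {2}; common: {2}.
  x = 1: f ≡ 0 at y ∈ {3}; g ≡ 0 at y ∈ ∅; common: ∅.
  x = 2: f ≡ 0 at y ∈ ∅; g ≡ 0 at y ∈ ∅; common: ∅.
  x = 3: f ≡ 0 at y ∈ {3}; g ≡ 0 at y ∈ {3}; common: {3}.
  x = 4: f ≡ 0 at y ∈ {4}; g ≡ 0 at y ∈ {1, 4}; common: {4}.
Collecting: common zeros = {(0, 2), (3, 3), (4, 4)}, so the count is 3.
Comparison with the Bézout bound: 3 ≤ 4 = deg(f)·deg(g), as expected for curves with no common component (the affine F_5-count falls short of the bound because intersections may lie at infinity, over extension fields, or carry multiplicity).


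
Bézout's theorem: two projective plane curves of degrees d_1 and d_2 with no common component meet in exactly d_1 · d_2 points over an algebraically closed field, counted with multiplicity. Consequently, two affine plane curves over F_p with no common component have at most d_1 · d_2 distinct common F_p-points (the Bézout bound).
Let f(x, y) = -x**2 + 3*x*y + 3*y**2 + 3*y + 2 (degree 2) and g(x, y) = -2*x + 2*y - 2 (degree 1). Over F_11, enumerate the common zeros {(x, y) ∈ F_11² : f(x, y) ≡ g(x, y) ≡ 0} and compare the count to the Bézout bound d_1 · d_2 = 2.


Common zeros: ∅; count = 0; Bézout bound = 2.

deg(f) = 2, deg(g) = 1, so Bézout bound = 2.
Scan x ∈ F_11. For each x, list the y ∈ F_11 with f(x, y) ≡ 0 and those with g(x, y) ≡ 0 (mod 11); the common zeros in that column are the intersection.
  x = 0: f ≡ 0 at y ∈ ∅; g ≡ 0 at y ∈ {1}; common: ∅.
  x = 1: f ≡ 0 at y ∈ ∅; g ≡ 0 at y ∈ {2}; common: ∅.
  x = 2: f ≡ 0 at y ∈ ∅; g ≡ 0 at y ∈ {3}; common: ∅.
  x = 3: f ≡ 0 at y ∈ ∅; g ≡ 0 at y ∈ {4}; common: ∅.
  x = 4: f ≡ 0 at y ∈ ∅; g ≡ 0 at y ∈ {5}; common: ∅.
  x = 5: f ≡ 0 at y ∈ ∅; g ≡ 0 at y ∈ {6}; common: ∅.
  x = 6: f ≡ 0 at y ∈ ∅; g ≡ 0 at y ∈ {7}; common: ∅.
  x = 7: f ≡ 0 at y ∈ ∅; g ≡ 0 at y ∈ {8}; common: ∅.
  x = 8: f ≡ 0 at y ∈ ∅; g ≡ 0 at y ∈ {9}; common: ∅.
  x = 9: f ≡ 0 at y ∈ {6}; g ≡ 0 at y ∈ {10}; common: ∅.
  x = 10: f ≡ 0 at y ∈ ∅; g ≡ 0 at y ∈ {0}; common: ∅.
Collecting: common zeros = ∅, so the count is 0.
Comparison with the Bézout bound: 0 ≤ 2 = deg(f)·deg(g), as expected for curves with no common component (the affine F_11-count falls short of the bound because intersections may lie at infinity, over extension fields, or carry multiplicity).


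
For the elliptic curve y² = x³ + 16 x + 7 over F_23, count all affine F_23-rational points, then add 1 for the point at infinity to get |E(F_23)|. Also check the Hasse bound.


Affine points = {(1, 1), (1, 22), (2, 1), (2, 22), (3, 6), (3, 17), (7, 5), (7, 18), (8, 7), (8, 16), (9, 11), (9, 12), (12, 8), (12, 15), (14, 10), (14, 13), (16, 9), (16, 14), (18, 3), (18, 20), (20, 1), (20, 22), (21, 6), (21, 17), (22, 6), (22, 17)}; affine count = 26; |E(F_23)| = 27.

Discriminant check: Δ ∝ 4a³ + 27b² = 4·16³ + 27·7² = 4·4096 + 27·49 ≡ 20 (mod 23). Nonzero ⇒ E is nonsingular.
For each x ∈ F_23, compute rhs = x³ + 16·x + 7 mod 23, then count y ∈ F_23 with y² ≡ rhs.
  x = 0: rhs = 7, matching y values: none (0 points).
  x = 1: rhs = 1, matching y values: 1, 22 (2 points).
  x = 2: rhs = 1, matching y values: 1, 22 (2 points).
  x = 3: rhs = 13, matching y values: 6, 17 (2 points).
  x = 4: rhs = 20, matching y values: none (0 points).
  x = 5: rhs = 5, matching y values: none (0 points).
  x = 6: rhs = 20, matching y values: none (0 points).
  x = 7: rhs = 2, matching y values: 5, 18 (2 points).
  x = 8: rhs = 3, matching y values: 7, 16 (2 points).
  x = 9: rhs = 6, matching y values: 11, 12 (2 points).
  x = 10: rhs = 17, matching y values: none (0 points).
  x = 11: rhs = 19, matching y values: none (0 points).
  x = 12: rhs = 18, matching y values: 8, 15 (2 points).
  x = 13: rhs = 20, matching y values: none (0 points).
  x = 14: rhs = 8, matching y values: 10, 13 (2 points).
  x = 15: rhs = 11, matching y values: none (0 points).
  x = 16: rhs = 12, matching y values: 9, 14 (2 points).
  x = 17: rhs = 17, matching y values: none (0 points).
  x = 18: rhs = 9, matching y values: 3, 20 (2 points).
  x = 19: rhs = 17, matching y values: none (0 points).
  x = 20: rhs = 1, matching y values: 1, 22 (2 points).
  x = 21: rhs = 13, matching y values: 6, 17 (2 points).
  x = 22: rhs = 13, matching y values: 6, 17 (2 points).
Total affine count: 26.
Full point count |E(F_23)| = 26 + 1 = 27.
Hasse bound: |27 − (23+1)| = |3| = 3 ≤ 2√23 ≈ 9.5917 ✓.


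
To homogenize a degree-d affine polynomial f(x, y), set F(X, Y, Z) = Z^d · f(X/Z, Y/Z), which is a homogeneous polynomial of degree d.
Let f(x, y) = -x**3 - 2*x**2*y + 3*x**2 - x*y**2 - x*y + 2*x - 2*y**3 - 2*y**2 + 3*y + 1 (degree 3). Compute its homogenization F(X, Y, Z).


F(X, Y, Z) = -X**3 - 2*X**2*Y + 3*X**2*Z - X*Y**2 - X*Y*Z + 2*X*Z**2 - 2*Y**3 - 2*Y**2*Z + 3*Y*Z**2 + Z**3

deg(f) = 3.
Substitute x = X/Z, y = Y/Z into f, then multiply by Z^3.
  monomial -1·x^3·y^0 ↦ -1·X^3·Y^0·Z^0.
  monomial -2·x^2·y^1 ↦ -2·X^2·Y^1·Z^0.
  monomial 3·x^2·y^0 ↦ 3·X^2·Y^0·Z^1.
  monomial -1·x^1·y^2 ↦ -1·X^1·Y^2·Z^0.
  monomial -1·x^1·y^1 ↦ -1·X^1·Y^1·Z^1.
  monomial 2·x^1·y^0 ↦ 2·X^1·Y^0·Z^2.
  monomial -2·x^0·y^3 ↦ -2·X^0·Y^3·Z^0.
  monomial -2·x^0·y^2 ↦ -2·X^0·Y^2·Z^1.
  monomial 3·x^0·y^1 ↦ 3·X^0·Y^1·Z^2.
  monomial 1·x^0·y^0 ↦ 1·X^0·Y^0·Z^3.
Collecting: F(X, Y, Z) = -X**3 - 2*X**2*Y + 3*X**2*Z - X*Y**2 - X*Y*Z + 2*X*Z**2 - 2*Y**3 - 2*Y**2*Z + 3*Y*Z**2 + Z**3.


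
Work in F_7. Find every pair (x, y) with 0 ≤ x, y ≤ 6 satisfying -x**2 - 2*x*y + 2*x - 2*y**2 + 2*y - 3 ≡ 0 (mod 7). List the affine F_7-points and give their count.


Affine F_7-points: {(0, 2), (0, 6), (2, 1), (2, 5), (4, 5), (4, 6), (5, 1), (5, 2)}; count = 8.

For each of the 49 pairs (x, y) ∈ F_7², evaluate f(x, y) mod 7. Record the zeros.
  x = 0: [0↦4, 1↦4, 2↦0, 3↦6, 4↦1, 5↦6, 6↦0]  zeros at y ∈ {2, 6}
  x = 1: [0↦5, 1↦3, 2↦4, 3↦1, 4↦1, 5↦4, 6↦3]  zeros at y ∈ ∅
  x = 2: [0↦4, 1↦0, 2↦6, 3↦1, 4↦6, 5↦0, 6↦4]  zeros at y ∈ {1, 5}
  x = 3: [0↦1, 1↦2, 2↦6, 3↦6, 4↦2, 5↦1, 6↦3]  zeros at y ∈ ∅
  x = 4: [0↦3, 1↦2, 2↦4, 3↦2, 4↦3, 5↦0, 6↦0]  zeros at y ∈ {5, 6}
  x = 5: [0↦3, 1↦0, 2↦0, 3↦3, 4↦2, 5↦4, 6↦2]  zeros at y ∈ {1, 2}
  x = 6: [0↦1, 1↦3, 2↦1, 3↦2, 4↦6, 5↦6, 6↦2]  zeros at y ∈ ∅
Collecting zeros: affine points = {(0, 2), (0, 6), (2, 1), (2, 5), (4, 5), (4, 6), (5, 1), (5, 2)}.
Total count |C(F_7)_aff| = 8.


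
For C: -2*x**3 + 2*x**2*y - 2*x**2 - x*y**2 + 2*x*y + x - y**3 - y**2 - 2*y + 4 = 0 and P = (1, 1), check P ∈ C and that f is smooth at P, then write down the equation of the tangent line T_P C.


Tangent line at P: -4*x - 5*y + 9 = 0.

Step 1: f(1, 1) = 0, so P lies on C.
Step 2: partial derivatives
  f_x(x, y) = -6*x**2 + 4*x*y - 4*x - y**2 + 2*y + 1, f_y(x, y) = 2*x**2 - 2*x*y + 2*x - 3*y**2 - 2*y - 2.
  f_x(P) = -4, f_y(P) = -5 (gradient nonzero, so P is smooth).
Step 3: tangent line at P: -4·(x − 1) + -5·(y − 1) = 0.
Expanding: -4*x - 5*y + 9 = 0.


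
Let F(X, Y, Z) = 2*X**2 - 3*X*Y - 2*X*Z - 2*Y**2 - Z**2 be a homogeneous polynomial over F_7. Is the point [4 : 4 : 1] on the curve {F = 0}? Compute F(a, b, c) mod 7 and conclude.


F(4,4,1) ≡ 6 (mod 7); P is NOT on the curve.

Evaluate F(4, 4, 1) term-by-term (mod 7).
  2*X**2 ↦ 2·16·1·1 = 32
  -3*X*Y ↦ -3·4·4·1 = -48
  -2*X*Z ↦ -2·4·1·1 = -8
  -2*Y**2 ↦ -2·1·16·1 = -32
  -Z**2 ↦ -1·1·1·1 = -1
Sum: F(4, 4, 1) = (32) + (-48) + (-8) + (-32) + (-1) = -57.
Reducing mod 7: -57 ≡ 6 (mod 7).
Since F(a, b, c) ≡ 6 ≠ 0 (mod 7), P does NOT lie on the curve.


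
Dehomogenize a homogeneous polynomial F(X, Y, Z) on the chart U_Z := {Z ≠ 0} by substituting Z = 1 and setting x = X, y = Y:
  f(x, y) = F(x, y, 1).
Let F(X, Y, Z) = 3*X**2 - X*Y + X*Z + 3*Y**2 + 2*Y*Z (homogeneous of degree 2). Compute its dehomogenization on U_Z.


f(x, y) = 3*x**2 - x*y + x + 3*y**2 + 2*y

On U_Z we set Z = 1. Each monomial c·X^i·Y^j·Z^k in F becomes c·x^i·y^j·1^k = c·x^i·y^j.
Substituting Z = 1: F(X, Y, 1) = 3*x**2 - x*y + x + 3*y**2 + 2*y.
Note: deg(f) ≤ deg(F) = 2; strict inequality happens when F is divisible by Z (lost terms).


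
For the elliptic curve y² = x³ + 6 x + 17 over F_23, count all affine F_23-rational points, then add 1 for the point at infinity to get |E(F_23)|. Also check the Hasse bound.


Affine points = {(1, 1), (1, 22), (3, 4), (3, 19), (4, 6), (4, 17), (6, 4), (6, 19), (8, 5), (8, 18), (9, 8), (9, 15), (12, 0), (14, 4), (14, 19), (15, 3), (15, 20), (16, 0), (17, 8), (17, 15), (18, 0), (20, 8), (20, 15)}; affine count = 23; |E(F_23)| = 24.

Discriminant check: Δ ∝ 4a³ + 27b² = 4·6³ + 27·17² = 4·216 + 27·289 ≡ 19 (mod 23). Nonzero ⇒ E is nonsingular.
For each x ∈ F_23, compute rhs = x³ + 6·x + 17 mod 23, then count y ∈ F_23 with y² ≡ rhs.
  x = 0: rhs = 17, matching y values: none (0 points).
  x = 1: rhs = 1, matching y values: 1, 22 (2 points).
  x = 2: rhs = 14, matching y values: none (0 points).
  x = 3: rhs = 16, matching y values: 4, 19 (2 points).
  x = 4: rhs = 13, matching y values: 6, 17 (2 points).
  x = 5: rhs = 11, matching y values: none (0 points).
  x = 6: rhs = 16, matching y values: 4, 19 (2 points).
  x = 7: rhs = 11, matching y values: none (0 points).
  x = 8: rhs = 2, matching y values: 5, 18 (2 points).
  x = 9: rhs = 18, matching y values: 8, 15 (2 points).
  x = 10: rhs = 19, matching y values: none (0 points).
  x = 11: rhs = 11, matching y values: none (0 points).
  x = 12: rhs = 0, matching y values: 0 (1 points).
  x = 13: rhs = 15, matching y values: none (0 points).
  x = 14: rhs = 16, matching y values: 4, 19 (2 points).
  x = 15: rhs = 9, matching y values: 3, 20 (2 points).
  x = 16: rhs = 0, matching y values: 0 (1 points).
  x = 17: rhs = 18, matching y values: 8, 15 (2 points).
  x = 18: rhs = 0, matching y values: 0 (1 points).
  x = 19: rhs = 21, matching y values: none (0 points).
  x = 20: rhs = 18, matching y values: 8, 15 (2 points).
  x = 21: rhs = 20, matching y values: none (0 points).
  x = 22: rhs = 10, matching y values: none (0 points).
Total affine count: 23.
Full point count |E(F_23)| = 23 + 1 = 24.
Hasse bound: |24 − (23+1)| = |0| = 0 ≤ 2√23 ≈ 9.5917 ✓.


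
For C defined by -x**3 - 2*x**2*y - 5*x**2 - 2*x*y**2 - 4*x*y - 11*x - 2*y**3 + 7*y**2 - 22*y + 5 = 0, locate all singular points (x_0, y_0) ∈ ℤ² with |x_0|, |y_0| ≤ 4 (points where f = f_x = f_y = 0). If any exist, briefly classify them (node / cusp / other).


Singular points: {(-3, 2)}; classification: cusp.

Compute partial derivatives:
  f_x = -3*x**2 - 4*x*y - 10*x - 2*y**2 - 4*y - 11.
  f_y = -2*x**2 - 4*x*y - 4*x - 6*y**2 + 14*y - 22.
Scan x_0 ∈ {−4, ..., 4}. For each x_0, f_y(x_0, y) is a polynomial in y; find its integer roots y ∈ {−4, ..., 4}, then test f_x and f at those candidates.
  x = -4: f_y(-4, y) = -6*y**2 + 30*y - 38; no integer root y with |y| ≤ 4.
  x = -3: f_y(-3, y) = -6*y**2 + 26*y - 28; vanishes at y ∈ {2}. (-3, 2): f_x = 0, f = 0 — SINGULAR.
  x = -2: f_y(-2, y) = -6*y**2 + 22*y - 22; no integer root y with |y| ≤ 4.
  x = -1: f_y(-1, y) = -6*y**2 + 18*y - 20; no integer root y with |y| ≤ 4.
  x = 0: f_y(0, y) = -6*y**2 + 14*y - 22; no integer root y with |y| ≤ 4.
  x = 1: f_y(1, y) = -6*y**2 + 10*y - 28; no integer root y with |y| ≤ 4.
  x = 2: f_y(2, y) = -6*y**2 + 6*y - 38; no integer root y with |y| ≤ 4.
  x = 3: f_y(3, y) = -6*y**2 + 2*y - 52; no integer root y with |y| ≤ 4.
  x = 4: f_y(4, y) = -6*y**2 - 2*y - 70; no integer root y with |y| ≤ 4.
Only singular point on the grid: (-3, 2).
Classify: substitute x = -3 + u, y = 2 + v and expand: f = -u**3 - 2*u**2*v - 2*u*v**2 - 2*v**3 + v**2.
No constant or linear terms (consistent with a singular point). Quadratic part: v**2. Cubic part: -u**3 - 2*u**2*v - 2*u*v**2 - 2*v**3.
The quadratic part v**2 is a perfect square, so there is a single (double) tangent line v = 0, i.e. y = 2. Restricting the cubic part to that line (v = 0) leaves -u**3 ≠ 0, so f is not divisible by v and the branch is v² ≈ u**3 to lowest order — this is a cusp.
Classification: cusp.
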